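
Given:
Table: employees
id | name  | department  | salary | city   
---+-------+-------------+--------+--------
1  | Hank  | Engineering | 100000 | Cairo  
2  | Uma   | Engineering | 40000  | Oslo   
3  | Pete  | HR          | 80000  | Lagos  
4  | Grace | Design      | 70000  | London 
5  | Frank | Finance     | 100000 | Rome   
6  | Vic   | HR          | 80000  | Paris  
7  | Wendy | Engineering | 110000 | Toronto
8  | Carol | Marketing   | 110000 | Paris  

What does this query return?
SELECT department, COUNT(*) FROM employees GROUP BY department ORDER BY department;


Assigning each row to its department group:
  Hank -> Engineering
  Uma -> Engineering
  Pete -> HR
  Grace -> Design
  Frank -> Finance
  Vic -> HR
  Wendy -> Engineering
  Carol -> Marketing


5 groups:
Design, 1
Engineering, 3
Finance, 1
HR, 2
Marketing, 1


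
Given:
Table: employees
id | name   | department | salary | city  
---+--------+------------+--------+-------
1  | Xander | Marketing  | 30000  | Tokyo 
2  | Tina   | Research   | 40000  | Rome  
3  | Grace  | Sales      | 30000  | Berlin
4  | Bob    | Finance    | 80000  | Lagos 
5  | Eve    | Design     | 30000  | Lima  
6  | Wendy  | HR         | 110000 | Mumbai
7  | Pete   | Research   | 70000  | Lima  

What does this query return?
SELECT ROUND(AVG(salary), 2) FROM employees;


SUM(salary) = 390000
COUNT = 7
ROUND(AVG, 2) = ROUND(390000 / 7, 2) = 55714.29

55714.29


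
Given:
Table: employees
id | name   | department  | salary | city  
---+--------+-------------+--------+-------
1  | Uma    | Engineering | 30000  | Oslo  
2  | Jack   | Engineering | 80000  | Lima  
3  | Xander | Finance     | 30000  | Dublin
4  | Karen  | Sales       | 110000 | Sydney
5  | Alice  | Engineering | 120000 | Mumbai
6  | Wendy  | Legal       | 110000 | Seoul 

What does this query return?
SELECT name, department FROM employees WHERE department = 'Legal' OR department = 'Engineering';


Filtering: department = 'Legal' OR 'Engineering'
Matching: 4 rows

4 rows:
Uma, Engineering
Jack, Engineering
Alice, Engineering
Wendy, Legal


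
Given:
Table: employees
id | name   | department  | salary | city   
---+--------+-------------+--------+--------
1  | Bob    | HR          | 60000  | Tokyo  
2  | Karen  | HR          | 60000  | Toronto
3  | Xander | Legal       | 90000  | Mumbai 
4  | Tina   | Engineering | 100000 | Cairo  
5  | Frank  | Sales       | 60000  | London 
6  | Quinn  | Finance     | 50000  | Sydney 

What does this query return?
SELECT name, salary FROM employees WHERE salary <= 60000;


Filtering: salary <= 60000
Matching: 4 rows

4 rows:
Bob, 60000
Karen, 60000
Frank, 60000
Quinn, 50000


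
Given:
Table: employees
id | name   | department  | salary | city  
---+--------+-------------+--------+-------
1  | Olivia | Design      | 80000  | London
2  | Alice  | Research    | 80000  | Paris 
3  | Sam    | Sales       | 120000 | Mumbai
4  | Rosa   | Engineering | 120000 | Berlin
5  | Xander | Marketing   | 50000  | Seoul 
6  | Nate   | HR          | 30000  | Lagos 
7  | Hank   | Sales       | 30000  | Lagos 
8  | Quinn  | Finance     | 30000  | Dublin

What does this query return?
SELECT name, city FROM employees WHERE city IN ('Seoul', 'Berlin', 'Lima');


Filtering: city IN ('Seoul', 'Berlin', 'Lima')
Matching: 2 rows

2 rows:
Rosa, Berlin
Xander, Seoul


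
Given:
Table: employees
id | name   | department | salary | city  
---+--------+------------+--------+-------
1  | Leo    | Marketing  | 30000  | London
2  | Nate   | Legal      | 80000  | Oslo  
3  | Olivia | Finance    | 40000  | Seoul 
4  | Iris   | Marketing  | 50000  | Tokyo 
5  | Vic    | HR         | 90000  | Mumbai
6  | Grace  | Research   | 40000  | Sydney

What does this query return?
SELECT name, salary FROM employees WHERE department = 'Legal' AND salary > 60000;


Filtering: department = 'Legal' AND salary > 60000
Matching: 1 rows

1 rows:
Nate, 80000


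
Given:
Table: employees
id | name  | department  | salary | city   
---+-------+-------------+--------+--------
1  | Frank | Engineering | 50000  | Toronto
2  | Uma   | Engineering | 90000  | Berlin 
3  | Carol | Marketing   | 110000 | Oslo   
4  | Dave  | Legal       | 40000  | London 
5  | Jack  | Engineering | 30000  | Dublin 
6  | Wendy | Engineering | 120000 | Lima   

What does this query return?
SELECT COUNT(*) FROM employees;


COUNT(*) counts all rows

6


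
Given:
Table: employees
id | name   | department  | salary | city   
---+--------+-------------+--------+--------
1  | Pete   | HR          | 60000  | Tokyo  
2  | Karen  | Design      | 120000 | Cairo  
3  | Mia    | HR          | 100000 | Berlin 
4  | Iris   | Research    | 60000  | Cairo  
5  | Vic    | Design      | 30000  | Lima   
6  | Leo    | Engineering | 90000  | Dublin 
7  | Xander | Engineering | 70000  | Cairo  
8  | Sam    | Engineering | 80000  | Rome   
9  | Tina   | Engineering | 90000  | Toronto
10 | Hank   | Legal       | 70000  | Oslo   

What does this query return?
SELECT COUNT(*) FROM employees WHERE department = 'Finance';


Counting rows where department = 'Finance'


0


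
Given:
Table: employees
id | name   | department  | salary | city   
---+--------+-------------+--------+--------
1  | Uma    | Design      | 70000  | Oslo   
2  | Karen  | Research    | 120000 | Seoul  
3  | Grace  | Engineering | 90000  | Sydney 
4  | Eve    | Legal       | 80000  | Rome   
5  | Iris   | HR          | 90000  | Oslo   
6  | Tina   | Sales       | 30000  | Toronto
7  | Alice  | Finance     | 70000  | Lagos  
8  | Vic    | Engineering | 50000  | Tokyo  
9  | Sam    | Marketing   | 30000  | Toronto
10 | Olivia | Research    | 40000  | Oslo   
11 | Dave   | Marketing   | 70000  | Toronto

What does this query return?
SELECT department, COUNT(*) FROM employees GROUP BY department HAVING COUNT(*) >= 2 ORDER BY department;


Groups with count >= 2:
  Engineering: 2 -> PASS
  Marketing: 2 -> PASS
  Research: 2 -> PASS
  Design: 1 -> filtered out
  Finance: 1 -> filtered out
  HR: 1 -> filtered out
  Legal: 1 -> filtered out
  Sales: 1 -> filtered out


3 groups:
Engineering, 2
Marketing, 2
Research, 2


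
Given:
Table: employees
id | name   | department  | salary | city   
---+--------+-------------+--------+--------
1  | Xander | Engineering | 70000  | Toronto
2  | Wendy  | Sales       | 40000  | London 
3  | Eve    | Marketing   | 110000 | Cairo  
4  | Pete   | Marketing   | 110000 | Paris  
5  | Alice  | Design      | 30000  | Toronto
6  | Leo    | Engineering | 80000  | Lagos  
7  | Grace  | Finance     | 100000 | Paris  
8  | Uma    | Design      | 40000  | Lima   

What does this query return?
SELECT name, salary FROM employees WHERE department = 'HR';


Filtering: department = 'HR'
Matching rows: 0

Empty result set (0 rows)


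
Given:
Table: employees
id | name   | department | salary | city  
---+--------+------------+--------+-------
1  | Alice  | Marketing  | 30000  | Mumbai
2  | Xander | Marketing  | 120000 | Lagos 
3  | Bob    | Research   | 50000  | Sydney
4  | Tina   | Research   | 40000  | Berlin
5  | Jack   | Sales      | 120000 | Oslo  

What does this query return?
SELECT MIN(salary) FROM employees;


Salaries: 30000, 120000, 50000, 40000, 120000
MIN = 30000

30000


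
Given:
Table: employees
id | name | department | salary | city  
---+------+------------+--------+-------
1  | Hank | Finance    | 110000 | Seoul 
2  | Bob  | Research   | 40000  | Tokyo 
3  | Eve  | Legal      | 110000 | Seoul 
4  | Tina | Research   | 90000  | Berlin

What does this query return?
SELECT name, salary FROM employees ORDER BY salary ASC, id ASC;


Sorting by salary ASC, then id ASC for ties

4 rows:
Bob, 40000
Tina, 90000
Hank, 110000
Eve, 110000


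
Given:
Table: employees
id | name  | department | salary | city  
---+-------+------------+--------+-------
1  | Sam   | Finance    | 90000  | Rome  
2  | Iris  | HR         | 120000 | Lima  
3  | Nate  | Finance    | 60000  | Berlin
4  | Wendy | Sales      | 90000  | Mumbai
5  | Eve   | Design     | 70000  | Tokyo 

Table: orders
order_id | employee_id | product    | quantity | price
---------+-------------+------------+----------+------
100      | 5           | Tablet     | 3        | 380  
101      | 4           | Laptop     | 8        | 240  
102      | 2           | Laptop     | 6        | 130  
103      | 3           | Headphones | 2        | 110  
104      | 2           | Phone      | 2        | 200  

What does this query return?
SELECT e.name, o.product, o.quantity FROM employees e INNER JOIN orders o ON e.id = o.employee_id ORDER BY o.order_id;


Joining employees.id = orders.employee_id:
  employee Eve (id=5) -> order Tablet
  employee Wendy (id=4) -> order Laptop
  employee Iris (id=2) -> order Laptop
  employee Nate (id=3) -> order Headphones
  employee Iris (id=2) -> order Phone


5 rows:
Eve, Tablet, 3
Wendy, Laptop, 8
Iris, Laptop, 6
Nate, Headphones, 2
Iris, Phone, 2


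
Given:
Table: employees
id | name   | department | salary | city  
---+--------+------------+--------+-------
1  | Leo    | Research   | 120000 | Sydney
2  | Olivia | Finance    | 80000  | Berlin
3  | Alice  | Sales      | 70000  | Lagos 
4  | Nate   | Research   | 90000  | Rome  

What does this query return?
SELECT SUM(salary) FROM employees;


SUM(salary) = 120000 + 80000 + 70000 + 90000 = 360000

360000


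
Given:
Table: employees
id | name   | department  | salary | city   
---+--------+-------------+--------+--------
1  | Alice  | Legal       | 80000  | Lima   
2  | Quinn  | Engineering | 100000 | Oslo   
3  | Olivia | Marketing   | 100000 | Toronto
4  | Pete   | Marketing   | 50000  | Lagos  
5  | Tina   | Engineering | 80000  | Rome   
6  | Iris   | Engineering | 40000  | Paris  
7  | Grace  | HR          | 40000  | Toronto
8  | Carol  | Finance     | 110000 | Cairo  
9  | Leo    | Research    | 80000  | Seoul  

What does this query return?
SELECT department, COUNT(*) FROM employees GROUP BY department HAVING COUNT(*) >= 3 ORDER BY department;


Groups with count >= 3:
  Engineering: 3 -> PASS
  Finance: 1 -> filtered out
  HR: 1 -> filtered out
  Legal: 1 -> filtered out
  Marketing: 2 -> filtered out
  Research: 1 -> filtered out


1 groups:
Engineering, 3


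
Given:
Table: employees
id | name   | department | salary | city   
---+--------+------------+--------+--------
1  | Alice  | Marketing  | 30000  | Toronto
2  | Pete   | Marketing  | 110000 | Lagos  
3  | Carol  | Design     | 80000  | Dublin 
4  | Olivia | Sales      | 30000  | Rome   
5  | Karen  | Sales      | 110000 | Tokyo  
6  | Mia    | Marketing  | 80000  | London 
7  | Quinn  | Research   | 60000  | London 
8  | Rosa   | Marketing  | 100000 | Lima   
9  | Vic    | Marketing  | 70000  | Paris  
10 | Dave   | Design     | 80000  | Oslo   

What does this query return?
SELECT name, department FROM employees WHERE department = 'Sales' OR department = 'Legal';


Filtering: department = 'Sales' OR 'Legal'
Matching: 2 rows

2 rows:
Olivia, Sales
Karen, Sales


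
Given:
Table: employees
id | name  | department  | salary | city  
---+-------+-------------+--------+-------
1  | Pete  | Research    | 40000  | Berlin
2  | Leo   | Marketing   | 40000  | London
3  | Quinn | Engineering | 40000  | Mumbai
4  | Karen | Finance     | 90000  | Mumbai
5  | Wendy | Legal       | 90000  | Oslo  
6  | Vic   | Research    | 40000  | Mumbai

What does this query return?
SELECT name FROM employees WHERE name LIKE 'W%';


LIKE 'W%' matches names starting with 'W'
Matching: 1

1 rows:
Wendy


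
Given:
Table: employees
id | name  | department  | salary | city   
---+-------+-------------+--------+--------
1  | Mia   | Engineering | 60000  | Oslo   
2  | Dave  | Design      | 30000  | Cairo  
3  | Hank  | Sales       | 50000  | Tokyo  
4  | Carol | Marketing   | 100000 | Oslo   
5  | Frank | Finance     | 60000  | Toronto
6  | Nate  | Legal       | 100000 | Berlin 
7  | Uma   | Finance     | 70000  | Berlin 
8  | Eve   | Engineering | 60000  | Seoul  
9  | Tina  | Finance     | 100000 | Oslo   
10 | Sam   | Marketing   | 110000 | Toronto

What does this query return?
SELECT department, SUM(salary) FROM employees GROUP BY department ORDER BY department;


Summing salary within each department:
  Design: 30000 = 30000
  Engineering: 60000 + 60000 = 120000
  Finance: 60000 + 70000 + 100000 = 230000
  Legal: 100000 = 100000
  Marketing: 100000 + 110000 = 210000
  Sales: 50000 = 50000


6 groups:
Design, 30000
Engineering, 120000
Finance, 230000
Legal, 100000
Marketing, 210000
Sales, 50000


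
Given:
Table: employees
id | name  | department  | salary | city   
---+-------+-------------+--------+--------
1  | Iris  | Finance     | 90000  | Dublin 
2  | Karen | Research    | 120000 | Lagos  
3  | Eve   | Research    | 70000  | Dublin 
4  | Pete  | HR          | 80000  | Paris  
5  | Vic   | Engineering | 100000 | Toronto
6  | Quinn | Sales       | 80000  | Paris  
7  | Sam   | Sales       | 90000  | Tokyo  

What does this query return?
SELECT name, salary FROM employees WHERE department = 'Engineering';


Filtering: department = 'Engineering'
Matching rows: 1

1 rows:
Vic, 100000


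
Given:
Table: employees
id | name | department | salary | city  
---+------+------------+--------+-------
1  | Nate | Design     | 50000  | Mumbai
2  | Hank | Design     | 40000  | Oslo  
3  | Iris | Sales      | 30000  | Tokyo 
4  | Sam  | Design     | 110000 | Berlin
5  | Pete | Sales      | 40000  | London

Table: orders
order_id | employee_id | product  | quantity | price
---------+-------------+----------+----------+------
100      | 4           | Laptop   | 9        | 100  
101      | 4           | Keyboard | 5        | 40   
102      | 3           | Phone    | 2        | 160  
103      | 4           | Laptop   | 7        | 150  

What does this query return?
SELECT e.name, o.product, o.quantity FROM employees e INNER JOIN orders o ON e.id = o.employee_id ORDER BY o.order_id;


Joining employees.id = orders.employee_id:
  employee Sam (id=4) -> order Laptop
  employee Sam (id=4) -> order Keyboard
  employee Iris (id=3) -> order Phone
  employee Sam (id=4) -> order Laptop


4 rows:
Sam, Laptop, 9
Sam, Keyboard, 5
Iris, Phone, 2
Sam, Laptop, 7


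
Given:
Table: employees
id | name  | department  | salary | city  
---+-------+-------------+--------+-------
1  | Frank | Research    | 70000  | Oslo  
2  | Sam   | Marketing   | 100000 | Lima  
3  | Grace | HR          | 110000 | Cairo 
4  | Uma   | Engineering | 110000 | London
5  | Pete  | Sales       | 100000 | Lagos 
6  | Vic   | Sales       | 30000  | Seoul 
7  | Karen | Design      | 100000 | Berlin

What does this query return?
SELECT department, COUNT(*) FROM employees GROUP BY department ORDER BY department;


Assigning each row to its department group:
  Frank -> Research
  Sam -> Marketing
  Grace -> HR
  Uma -> Engineering
  Pete -> Sales
  Vic -> Sales
  Karen -> Design


6 groups:
Design, 1
Engineering, 1
HR, 1
Marketing, 1
Research, 1
Sales, 2


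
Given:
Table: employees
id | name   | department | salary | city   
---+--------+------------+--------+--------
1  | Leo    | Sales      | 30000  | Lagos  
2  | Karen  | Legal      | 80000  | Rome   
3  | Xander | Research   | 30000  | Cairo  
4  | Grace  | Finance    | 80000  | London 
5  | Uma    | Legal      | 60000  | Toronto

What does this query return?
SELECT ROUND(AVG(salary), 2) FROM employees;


SUM(salary) = 280000
COUNT = 5
ROUND(AVG, 2) = ROUND(280000 / 5, 2) = 56000.0

56000.0


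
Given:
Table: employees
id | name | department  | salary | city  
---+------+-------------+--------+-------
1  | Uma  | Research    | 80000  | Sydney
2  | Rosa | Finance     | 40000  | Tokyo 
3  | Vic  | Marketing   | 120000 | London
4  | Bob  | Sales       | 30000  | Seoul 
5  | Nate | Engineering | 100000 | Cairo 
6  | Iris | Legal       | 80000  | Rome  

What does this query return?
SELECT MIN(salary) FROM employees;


Salaries: 80000, 40000, 120000, 30000, 100000, 80000
MIN = 30000

30000


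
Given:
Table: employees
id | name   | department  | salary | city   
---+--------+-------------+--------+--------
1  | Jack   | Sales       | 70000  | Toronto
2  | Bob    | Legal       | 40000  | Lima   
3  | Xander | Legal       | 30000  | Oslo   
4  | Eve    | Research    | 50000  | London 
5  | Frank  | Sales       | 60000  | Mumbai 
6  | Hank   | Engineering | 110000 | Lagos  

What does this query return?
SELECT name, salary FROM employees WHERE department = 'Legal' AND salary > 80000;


Filtering: department = 'Legal' AND salary > 80000
Matching: 0 rows

Empty result set (0 rows)


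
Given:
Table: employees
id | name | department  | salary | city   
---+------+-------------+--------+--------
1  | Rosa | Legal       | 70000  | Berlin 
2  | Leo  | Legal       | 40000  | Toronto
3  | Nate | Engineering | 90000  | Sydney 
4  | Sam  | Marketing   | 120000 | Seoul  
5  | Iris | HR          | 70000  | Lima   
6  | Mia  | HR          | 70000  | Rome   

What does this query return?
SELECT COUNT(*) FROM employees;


COUNT(*) counts all rows

6


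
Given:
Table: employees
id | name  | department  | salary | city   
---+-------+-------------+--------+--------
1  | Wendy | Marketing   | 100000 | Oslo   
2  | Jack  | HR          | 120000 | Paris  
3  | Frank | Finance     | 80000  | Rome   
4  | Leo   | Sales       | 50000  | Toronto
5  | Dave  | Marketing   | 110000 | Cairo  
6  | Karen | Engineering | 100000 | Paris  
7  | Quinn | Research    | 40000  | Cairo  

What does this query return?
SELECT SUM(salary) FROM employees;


SUM(salary) = 100000 + 120000 + 80000 + 50000 + 110000 + 100000 + 40000 = 600000

600000


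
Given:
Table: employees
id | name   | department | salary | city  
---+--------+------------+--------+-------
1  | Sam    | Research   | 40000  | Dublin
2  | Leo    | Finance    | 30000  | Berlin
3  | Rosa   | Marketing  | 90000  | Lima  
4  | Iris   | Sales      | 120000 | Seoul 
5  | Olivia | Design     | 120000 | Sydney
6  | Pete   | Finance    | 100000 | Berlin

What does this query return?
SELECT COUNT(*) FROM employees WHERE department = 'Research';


Counting rows where department = 'Research'
  Sam -> MATCH


1


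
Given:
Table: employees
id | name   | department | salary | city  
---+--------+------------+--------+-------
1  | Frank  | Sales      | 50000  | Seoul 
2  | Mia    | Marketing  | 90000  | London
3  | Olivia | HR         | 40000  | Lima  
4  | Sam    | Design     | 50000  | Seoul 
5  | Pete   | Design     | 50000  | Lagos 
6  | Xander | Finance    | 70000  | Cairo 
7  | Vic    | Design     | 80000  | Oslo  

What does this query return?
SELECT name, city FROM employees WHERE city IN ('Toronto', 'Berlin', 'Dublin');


Filtering: city IN ('Toronto', 'Berlin', 'Dublin')
Matching: 0 rows

Empty result set (0 rows)


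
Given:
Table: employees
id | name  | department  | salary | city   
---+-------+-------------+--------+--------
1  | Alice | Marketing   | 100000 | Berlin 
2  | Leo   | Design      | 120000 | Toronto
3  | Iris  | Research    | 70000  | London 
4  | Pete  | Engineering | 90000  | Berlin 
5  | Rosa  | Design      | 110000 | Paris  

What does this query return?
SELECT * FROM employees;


SELECT * returns all 5 rows with all columns

5 rows:
1, Alice, Marketing, 100000, Berlin
2, Leo, Design, 120000, Toronto
3, Iris, Research, 70000, London
4, Pete, Engineering, 90000, Berlin
5, Rosa, Design, 110000, Paris


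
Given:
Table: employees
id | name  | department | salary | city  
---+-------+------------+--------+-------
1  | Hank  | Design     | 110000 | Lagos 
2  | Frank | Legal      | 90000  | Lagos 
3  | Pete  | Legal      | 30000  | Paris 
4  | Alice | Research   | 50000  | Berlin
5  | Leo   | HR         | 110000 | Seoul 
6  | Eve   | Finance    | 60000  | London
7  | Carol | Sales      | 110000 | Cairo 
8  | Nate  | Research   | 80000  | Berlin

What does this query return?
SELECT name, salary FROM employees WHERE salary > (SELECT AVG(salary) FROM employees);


Subquery: AVG(salary) = 80000.0
Filtering: salary > 80000.0
  Hank (110000) -> MATCH
  Frank (90000) -> MATCH
  Leo (110000) -> MATCH
  Carol (110000) -> MATCH


4 rows:
Hank, 110000
Frank, 90000
Leo, 110000
Carol, 110000


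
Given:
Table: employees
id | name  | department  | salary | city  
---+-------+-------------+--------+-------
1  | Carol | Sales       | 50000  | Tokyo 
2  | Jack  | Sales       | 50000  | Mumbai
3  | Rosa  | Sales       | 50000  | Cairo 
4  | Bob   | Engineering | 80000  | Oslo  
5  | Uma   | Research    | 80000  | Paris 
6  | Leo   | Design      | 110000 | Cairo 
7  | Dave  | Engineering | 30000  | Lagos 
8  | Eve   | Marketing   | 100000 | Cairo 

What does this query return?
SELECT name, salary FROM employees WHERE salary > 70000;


Filtering: salary > 70000
Matching: 4 rows

4 rows:
Bob, 80000
Uma, 80000
Leo, 110000
Eve, 100000


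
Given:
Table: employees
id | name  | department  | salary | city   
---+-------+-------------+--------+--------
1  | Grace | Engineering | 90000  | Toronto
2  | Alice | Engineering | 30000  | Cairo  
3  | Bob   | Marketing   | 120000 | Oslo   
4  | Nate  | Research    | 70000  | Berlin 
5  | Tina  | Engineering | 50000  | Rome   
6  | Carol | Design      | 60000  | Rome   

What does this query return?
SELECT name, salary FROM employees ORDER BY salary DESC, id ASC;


Sorting by salary DESC, then id ASC for ties

6 rows:
Bob, 120000
Grace, 90000
Nate, 70000
Carol, 60000
Tina, 50000
Alice, 30000


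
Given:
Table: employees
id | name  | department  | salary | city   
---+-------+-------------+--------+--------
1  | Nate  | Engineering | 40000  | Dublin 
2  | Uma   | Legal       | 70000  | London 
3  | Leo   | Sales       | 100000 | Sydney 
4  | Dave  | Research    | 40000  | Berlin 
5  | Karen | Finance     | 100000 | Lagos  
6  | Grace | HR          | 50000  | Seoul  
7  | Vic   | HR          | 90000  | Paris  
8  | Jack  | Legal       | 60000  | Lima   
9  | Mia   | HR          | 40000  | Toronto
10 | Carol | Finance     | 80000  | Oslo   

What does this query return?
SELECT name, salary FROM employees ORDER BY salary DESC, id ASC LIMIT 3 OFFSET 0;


Sort by salary DESC (id ASC tiebreak), then skip 0 and take 3
Rows 1 through 3

3 rows:
Leo, 100000
Karen, 100000
Vic, 90000


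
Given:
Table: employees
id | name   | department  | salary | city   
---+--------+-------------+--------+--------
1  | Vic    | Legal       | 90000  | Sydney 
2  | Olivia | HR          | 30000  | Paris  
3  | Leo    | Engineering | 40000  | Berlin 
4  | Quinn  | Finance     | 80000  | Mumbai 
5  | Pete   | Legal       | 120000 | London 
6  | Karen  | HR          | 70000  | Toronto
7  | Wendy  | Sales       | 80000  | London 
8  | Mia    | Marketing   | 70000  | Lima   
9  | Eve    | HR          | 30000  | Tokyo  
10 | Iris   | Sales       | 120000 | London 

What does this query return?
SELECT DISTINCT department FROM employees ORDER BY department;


All 'department' values (row order): Legal, HR, Engineering, Finance, Legal, HR, Sales, Marketing, HR, Sales
Removing duplicates leaves 6 unique value(s).

6 values:
Engineering
Finance
HR
Legal
Marketing
Sales


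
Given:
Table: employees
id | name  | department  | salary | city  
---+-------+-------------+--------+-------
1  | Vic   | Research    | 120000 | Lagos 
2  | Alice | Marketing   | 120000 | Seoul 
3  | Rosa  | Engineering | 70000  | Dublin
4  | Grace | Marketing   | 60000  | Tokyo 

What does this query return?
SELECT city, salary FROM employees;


Projecting columns: city, salary

4 rows:
Lagos, 120000
Seoul, 120000
Dublin, 70000
Tokyo, 60000


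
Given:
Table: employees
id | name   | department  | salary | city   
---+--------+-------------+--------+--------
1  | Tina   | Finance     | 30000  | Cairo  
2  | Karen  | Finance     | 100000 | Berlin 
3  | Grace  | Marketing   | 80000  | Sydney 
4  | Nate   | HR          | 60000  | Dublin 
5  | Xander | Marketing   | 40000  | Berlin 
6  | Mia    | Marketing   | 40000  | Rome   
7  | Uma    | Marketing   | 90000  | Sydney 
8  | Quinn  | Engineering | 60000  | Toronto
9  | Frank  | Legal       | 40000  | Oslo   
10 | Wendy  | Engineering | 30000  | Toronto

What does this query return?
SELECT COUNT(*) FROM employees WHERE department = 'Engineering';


Counting rows where department = 'Engineering'
  Quinn -> MATCH
  Wendy -> MATCH


2


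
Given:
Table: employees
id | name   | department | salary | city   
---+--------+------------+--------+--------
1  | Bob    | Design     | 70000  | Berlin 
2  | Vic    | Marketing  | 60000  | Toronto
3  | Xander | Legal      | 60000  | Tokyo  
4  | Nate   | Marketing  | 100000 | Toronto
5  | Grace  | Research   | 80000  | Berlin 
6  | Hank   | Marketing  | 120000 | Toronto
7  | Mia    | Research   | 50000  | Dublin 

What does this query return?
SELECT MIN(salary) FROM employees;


Salaries: 70000, 60000, 60000, 100000, 80000, 120000, 50000
MIN = 50000

50000


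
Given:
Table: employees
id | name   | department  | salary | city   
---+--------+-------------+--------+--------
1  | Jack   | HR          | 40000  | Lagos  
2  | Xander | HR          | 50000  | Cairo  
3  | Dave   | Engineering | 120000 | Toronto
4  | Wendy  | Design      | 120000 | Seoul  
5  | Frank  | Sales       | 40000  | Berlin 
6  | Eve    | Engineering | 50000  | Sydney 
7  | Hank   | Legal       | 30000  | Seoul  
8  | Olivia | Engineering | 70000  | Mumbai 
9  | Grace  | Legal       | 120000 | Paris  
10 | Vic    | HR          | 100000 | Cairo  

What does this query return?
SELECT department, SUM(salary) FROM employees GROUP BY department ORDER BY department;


Summing salary within each department:
  Design: 120000 = 120000
  Engineering: 120000 + 50000 + 70000 = 240000
  HR: 40000 + 50000 + 100000 = 190000
  Legal: 30000 + 120000 = 150000
  Sales: 40000 = 40000


5 groups:
Design, 120000
Engineering, 240000
HR, 190000
Legal, 150000
Sales, 40000


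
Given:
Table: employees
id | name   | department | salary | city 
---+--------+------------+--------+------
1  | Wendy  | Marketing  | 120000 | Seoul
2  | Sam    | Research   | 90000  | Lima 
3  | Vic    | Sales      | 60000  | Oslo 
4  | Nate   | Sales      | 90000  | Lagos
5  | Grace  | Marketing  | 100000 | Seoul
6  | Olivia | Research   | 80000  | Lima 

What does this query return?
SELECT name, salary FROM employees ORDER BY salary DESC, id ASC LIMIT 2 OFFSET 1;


Sort by salary DESC (id ASC tiebreak), then skip 1 and take 2
Rows 2 through 3

2 rows:
Grace, 100000
Sam, 90000


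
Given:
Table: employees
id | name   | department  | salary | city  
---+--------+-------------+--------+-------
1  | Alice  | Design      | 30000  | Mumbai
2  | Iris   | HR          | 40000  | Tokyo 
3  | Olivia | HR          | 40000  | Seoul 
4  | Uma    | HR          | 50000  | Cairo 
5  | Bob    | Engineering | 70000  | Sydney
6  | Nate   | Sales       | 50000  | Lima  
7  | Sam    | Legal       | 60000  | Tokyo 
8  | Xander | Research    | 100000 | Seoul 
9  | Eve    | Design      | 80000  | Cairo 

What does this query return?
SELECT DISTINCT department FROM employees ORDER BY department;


All 'department' values (row order): Design, HR, HR, HR, Engineering, Sales, Legal, Research, Design
Removing duplicates leaves 6 unique value(s).

6 values:
Design
Engineering
HR
Legal
Research
Sales


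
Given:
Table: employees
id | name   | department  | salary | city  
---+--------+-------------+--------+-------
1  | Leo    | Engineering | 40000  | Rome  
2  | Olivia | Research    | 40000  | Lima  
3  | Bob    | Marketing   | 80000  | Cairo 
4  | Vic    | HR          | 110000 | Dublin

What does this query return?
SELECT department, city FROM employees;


Projecting columns: department, city

4 rows:
Engineering, Rome
Research, Lima
Marketing, Cairo
HR, Dublin


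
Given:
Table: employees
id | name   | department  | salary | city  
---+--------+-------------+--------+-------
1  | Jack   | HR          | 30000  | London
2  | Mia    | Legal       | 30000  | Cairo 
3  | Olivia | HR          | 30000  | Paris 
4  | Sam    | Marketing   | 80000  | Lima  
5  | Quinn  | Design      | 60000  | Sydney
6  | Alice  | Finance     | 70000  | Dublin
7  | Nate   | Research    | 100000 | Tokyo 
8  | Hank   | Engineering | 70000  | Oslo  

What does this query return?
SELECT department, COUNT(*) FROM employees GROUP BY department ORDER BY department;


Assigning each row to its department group:
  Jack -> HR
  Mia -> Legal
  Olivia -> HR
  Sam -> Marketing
  Quinn -> Design
  Alice -> Finance
  Nate -> Research
  Hank -> Engineering


7 groups:
Design, 1
Engineering, 1
Finance, 1
HR, 2
Legal, 1
Marketing, 1
Research, 1


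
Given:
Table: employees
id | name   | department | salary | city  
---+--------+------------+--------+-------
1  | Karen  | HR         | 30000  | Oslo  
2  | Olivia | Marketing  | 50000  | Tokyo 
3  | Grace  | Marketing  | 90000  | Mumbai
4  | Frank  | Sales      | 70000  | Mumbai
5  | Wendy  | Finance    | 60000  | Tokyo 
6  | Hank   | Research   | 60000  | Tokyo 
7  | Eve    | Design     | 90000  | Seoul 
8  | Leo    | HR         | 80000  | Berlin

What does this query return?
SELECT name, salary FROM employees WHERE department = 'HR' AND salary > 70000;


Filtering: department = 'HR' AND salary > 70000
Matching: 1 rows

1 rows:
Leo, 80000


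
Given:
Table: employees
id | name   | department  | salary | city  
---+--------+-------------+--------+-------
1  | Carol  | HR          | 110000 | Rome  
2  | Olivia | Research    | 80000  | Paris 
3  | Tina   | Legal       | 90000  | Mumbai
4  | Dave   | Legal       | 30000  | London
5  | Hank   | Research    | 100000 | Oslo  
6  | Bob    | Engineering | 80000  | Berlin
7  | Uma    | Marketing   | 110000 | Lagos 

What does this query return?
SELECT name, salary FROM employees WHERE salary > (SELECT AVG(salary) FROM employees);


Subquery: AVG(salary) = 85714.29
Filtering: salary > 85714.29
  Carol (110000) -> MATCH
  Tina (90000) -> MATCH
  Hank (100000) -> MATCH
  Uma (110000) -> MATCH


4 rows:
Carol, 110000
Tina, 90000
Hank, 100000
Uma, 110000


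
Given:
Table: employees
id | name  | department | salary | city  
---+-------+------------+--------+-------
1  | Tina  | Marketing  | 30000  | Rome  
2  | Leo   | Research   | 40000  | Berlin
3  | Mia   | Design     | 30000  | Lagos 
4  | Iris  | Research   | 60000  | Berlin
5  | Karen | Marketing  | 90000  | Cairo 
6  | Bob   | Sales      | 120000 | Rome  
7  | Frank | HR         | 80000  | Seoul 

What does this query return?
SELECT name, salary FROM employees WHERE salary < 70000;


Filtering: salary < 70000
Matching: 4 rows

4 rows:
Tina, 30000
Leo, 40000
Mia, 30000
Iris, 60000


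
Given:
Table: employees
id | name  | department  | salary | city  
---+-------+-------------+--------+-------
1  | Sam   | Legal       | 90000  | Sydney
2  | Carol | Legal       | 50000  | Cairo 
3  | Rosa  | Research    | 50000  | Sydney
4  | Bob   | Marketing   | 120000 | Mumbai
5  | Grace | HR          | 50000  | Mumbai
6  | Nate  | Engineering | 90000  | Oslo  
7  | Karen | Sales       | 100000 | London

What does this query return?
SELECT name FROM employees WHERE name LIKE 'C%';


LIKE 'C%' matches names starting with 'C'
Matching: 1

1 rows:
Carol


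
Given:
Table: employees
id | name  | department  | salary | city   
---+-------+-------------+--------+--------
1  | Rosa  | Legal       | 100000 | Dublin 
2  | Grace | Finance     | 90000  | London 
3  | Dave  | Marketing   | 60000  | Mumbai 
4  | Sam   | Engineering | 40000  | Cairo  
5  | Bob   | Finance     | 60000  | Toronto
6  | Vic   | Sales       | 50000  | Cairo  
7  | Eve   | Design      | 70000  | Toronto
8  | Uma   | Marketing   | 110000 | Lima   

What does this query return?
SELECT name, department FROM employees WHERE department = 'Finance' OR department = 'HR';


Filtering: department = 'Finance' OR 'HR'
Matching: 2 rows

2 rows:
Grace, Finance
Bob, Finance


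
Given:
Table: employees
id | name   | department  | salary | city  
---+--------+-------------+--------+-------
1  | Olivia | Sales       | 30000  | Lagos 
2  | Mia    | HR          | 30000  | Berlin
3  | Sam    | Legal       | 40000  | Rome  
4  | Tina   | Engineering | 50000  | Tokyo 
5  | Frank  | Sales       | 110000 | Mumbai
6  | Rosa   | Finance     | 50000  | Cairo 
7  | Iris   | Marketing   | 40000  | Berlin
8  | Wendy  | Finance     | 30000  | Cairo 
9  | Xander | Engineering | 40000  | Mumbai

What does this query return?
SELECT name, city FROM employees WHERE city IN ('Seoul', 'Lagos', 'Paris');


Filtering: city IN ('Seoul', 'Lagos', 'Paris')
Matching: 1 rows

1 rows:
Olivia, Lagos


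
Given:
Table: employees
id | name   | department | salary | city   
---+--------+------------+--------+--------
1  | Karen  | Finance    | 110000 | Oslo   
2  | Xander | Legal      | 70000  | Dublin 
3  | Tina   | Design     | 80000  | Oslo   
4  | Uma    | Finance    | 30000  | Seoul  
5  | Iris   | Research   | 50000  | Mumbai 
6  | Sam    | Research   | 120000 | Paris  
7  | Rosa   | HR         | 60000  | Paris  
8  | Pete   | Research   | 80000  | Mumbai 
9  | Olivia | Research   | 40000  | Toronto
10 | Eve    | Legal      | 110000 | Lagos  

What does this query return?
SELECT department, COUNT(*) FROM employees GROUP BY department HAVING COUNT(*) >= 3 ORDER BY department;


Groups with count >= 3:
  Research: 4 -> PASS
  Design: 1 -> filtered out
  Finance: 2 -> filtered out
  HR: 1 -> filtered out
  Legal: 2 -> filtered out


1 groups:
Research, 4


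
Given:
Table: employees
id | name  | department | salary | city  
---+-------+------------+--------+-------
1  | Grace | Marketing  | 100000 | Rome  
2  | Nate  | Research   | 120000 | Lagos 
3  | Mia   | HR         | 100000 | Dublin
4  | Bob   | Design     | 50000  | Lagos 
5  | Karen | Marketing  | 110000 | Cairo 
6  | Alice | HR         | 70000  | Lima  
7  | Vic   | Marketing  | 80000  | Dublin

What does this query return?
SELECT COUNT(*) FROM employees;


COUNT(*) counts all rows

7


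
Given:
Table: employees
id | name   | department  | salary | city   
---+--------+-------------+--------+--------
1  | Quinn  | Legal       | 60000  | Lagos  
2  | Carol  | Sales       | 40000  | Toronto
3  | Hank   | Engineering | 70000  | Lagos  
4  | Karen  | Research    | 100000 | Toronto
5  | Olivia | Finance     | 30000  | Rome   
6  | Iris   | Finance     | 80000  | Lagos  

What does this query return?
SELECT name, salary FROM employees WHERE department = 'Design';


Filtering: department = 'Design'
Matching rows: 0

Empty result set (0 rows)


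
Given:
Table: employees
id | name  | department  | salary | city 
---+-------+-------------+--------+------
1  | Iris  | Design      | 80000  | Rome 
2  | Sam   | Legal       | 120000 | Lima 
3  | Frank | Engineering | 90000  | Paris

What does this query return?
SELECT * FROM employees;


SELECT * returns all 3 rows with all columns

3 rows:
1, Iris, Design, 80000, Rome
2, Sam, Legal, 120000, Lima
3, Frank, Engineering, 90000, Paris


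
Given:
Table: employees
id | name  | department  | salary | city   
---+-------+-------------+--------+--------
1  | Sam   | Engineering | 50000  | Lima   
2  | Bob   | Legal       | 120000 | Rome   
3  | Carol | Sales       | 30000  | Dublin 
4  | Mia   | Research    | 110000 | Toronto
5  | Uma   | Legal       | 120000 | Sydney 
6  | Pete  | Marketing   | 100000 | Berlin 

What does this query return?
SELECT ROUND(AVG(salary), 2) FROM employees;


SUM(salary) = 530000
COUNT = 6
ROUND(AVG, 2) = ROUND(530000 / 6, 2) = 88333.33

88333.33


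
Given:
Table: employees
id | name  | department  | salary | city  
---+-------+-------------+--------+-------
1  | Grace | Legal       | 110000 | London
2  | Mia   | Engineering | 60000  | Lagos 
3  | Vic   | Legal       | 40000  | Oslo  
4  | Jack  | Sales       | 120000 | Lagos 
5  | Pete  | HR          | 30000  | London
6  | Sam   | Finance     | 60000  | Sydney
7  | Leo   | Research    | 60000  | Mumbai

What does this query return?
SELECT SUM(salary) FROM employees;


SUM(salary) = 110000 + 60000 + 40000 + 120000 + 30000 + 60000 + 60000 = 480000

480000


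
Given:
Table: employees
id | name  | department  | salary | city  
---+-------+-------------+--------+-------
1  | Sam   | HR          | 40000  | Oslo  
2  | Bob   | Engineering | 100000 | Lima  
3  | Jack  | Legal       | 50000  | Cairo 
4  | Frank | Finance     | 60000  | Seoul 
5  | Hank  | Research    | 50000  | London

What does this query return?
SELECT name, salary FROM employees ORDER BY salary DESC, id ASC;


Sorting by salary DESC, then id ASC for ties

5 rows:
Bob, 100000
Frank, 60000
Jack, 50000
Hank, 50000
Sam, 40000


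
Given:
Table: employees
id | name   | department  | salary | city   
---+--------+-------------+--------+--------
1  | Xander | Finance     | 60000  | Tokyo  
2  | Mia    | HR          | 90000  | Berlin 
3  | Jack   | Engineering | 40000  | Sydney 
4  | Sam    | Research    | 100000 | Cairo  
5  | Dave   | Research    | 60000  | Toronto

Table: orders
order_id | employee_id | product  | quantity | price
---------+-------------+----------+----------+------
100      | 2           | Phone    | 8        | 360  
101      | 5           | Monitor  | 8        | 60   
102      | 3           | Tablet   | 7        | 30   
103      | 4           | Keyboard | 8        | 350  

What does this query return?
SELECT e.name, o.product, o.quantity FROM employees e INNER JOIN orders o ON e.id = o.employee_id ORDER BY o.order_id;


Joining employees.id = orders.employee_id:
  employee Mia (id=2) -> order Phone
  employee Dave (id=5) -> order Monitor
  employee Jack (id=3) -> order Tablet
  employee Sam (id=4) -> order Keyboard


4 rows:
Mia, Phone, 8
Dave, Monitor, 8
Jack, Tablet, 7
Sam, Keyboard, 8


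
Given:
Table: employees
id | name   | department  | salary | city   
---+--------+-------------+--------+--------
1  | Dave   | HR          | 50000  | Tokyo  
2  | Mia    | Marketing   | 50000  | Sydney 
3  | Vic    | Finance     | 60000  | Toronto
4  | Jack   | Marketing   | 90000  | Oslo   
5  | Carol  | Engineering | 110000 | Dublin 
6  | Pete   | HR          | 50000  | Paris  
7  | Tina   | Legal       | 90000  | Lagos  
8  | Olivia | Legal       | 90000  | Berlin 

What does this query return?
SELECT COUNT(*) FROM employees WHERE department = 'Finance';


Counting rows where department = 'Finance'
  Vic -> MATCH


1


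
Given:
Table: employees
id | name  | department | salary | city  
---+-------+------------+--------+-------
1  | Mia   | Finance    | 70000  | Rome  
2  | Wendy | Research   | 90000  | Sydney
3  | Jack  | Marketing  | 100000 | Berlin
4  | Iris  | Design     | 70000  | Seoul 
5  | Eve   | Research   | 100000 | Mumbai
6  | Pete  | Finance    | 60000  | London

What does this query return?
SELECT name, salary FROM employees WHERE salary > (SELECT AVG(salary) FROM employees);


Subquery: AVG(salary) = 81666.67
Filtering: salary > 81666.67
  Wendy (90000) -> MATCH
  Jack (100000) -> MATCH
  Eve (100000) -> MATCH


3 rows:
Wendy, 90000
Jack, 100000
Eve, 100000


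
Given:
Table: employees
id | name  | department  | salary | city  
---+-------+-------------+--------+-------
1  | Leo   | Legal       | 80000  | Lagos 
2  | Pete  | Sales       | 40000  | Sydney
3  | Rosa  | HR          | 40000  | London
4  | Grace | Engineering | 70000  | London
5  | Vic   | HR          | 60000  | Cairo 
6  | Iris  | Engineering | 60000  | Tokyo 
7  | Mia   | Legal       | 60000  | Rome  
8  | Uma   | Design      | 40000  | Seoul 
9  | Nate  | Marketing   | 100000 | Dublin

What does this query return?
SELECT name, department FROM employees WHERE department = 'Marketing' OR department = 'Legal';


Filtering: department = 'Marketing' OR 'Legal'
Matching: 3 rows

3 rows:
Leo, Legal
Mia, Legal
Nate, Marketing


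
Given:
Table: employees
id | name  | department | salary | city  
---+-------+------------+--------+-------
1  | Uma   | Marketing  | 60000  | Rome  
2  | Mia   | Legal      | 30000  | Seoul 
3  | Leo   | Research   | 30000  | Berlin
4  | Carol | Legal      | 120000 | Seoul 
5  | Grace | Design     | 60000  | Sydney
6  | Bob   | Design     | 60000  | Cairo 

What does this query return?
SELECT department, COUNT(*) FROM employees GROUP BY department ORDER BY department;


Assigning each row to its department group:
  Uma -> Marketing
  Mia -> Legal
  Leo -> Research
  Carol -> Legal
  Grace -> Design
  Bob -> Design


4 groups:
Design, 2
Legal, 2
Marketing, 1
Research, 1
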